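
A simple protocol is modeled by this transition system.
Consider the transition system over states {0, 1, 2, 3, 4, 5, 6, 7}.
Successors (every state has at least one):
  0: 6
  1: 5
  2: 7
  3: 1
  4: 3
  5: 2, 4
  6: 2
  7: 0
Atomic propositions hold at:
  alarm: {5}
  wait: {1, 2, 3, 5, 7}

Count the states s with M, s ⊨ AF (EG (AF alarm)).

4

AF alarm: least fixpoint, start Z0 = {5}, add states with every successor in Z. Z1 = {1, 5}; Z2 = {1, 3, 5}; Z3 = {1, 3, 4, 5}; fixed.
Sat(AF alarm) = {1, 3, 4, 5}
EG (AF alarm): greatest fixpoint, start Z0 = {1, 3, 4, 5}, keep only states in Sat with some successor in Z. Already a fixed point.
Sat(EG (AF alarm)) = {1, 3, 4, 5}
AF (EG (AF alarm)): least fixpoint, start Z0 = {1, 3, 4, 5}, add states with every successor in Z. Already a fixed point.
Sat(AF (EG (AF alarm))) = {1, 3, 4, 5}
|Sat(AF (EG (AF alarm)))| = |{1, 3, 4, 5}| = 4.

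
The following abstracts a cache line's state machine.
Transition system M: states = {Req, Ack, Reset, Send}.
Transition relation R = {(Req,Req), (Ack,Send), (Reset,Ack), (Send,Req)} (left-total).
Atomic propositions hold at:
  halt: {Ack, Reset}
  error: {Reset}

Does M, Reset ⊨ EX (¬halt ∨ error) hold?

No

Sat(¬halt) = {Req, Send}
Sat(¬halt ∨ error) = {Req, Reset, Send}
Sat(EX (¬halt ∨ error)) = {s : some successor in {Req, Reset, Send}} = {Req, Ack, Send}
Reset ∉ Sat(EX (¬halt ∨ error)) = {Req, Ack, Send}, so the formula does not hold at Reset.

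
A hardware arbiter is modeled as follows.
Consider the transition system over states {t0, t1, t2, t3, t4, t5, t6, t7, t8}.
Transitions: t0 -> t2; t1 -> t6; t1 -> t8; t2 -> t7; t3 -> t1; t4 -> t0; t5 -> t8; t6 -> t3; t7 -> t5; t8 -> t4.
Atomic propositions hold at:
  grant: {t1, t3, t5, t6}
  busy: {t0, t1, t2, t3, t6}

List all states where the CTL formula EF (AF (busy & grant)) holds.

{t1, t3, t6}

Sat(busy & grant) = {t1, t3, t6}
AF (busy & grant): least fixpoint, start Z0 = {t1, t3, t6}, add states with every successor in Z. Already a fixed point.
Sat(AF (busy & grant)) = {t1, t3, t6}
EF (AF (busy & grant)): least fixpoint, start Z0 = {t1, t3, t6}, add states with some successor in Z. Already a fixed point.
Sat(EF (AF (busy & grant))) = {t1, t3, t6}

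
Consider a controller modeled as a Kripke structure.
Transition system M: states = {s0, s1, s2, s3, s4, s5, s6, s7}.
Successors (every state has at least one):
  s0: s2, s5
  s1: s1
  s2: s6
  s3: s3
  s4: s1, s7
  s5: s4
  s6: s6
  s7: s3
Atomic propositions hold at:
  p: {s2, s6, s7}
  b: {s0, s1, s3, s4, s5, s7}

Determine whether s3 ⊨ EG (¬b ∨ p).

No

Sat(¬b) = {s2, s6}
Sat(¬b ∨ p) = {s2, s6, s7}
EG (¬b ∨ p): greatest fixpoint, start Z0 = {s2, s6, s7}, keep only states in Sat with some successor in Z. Z1 = {s2, s6}; fixed.
Sat(EG (¬b ∨ p)) = {s2, s6}
s3 ∉ Sat(EG (¬b ∨ p)) = {s2, s6}, so the formula does not hold at s3.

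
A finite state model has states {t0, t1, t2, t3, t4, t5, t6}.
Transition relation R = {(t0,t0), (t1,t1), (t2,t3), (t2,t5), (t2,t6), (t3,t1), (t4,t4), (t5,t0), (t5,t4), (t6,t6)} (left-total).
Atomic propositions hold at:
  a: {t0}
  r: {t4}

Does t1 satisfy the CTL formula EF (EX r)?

No

Sat(EX r) = {s : some successor in {t4}} = {t4, t5}
EF (EX r): least fixpoint, start Z0 = {t4, t5}, add states with some successor in Z. Z1 = {t2, t4, t5}; fixed.
Sat(EF (EX r)) = {t2, t4, t5}
t1 ∉ Sat(EF (EX r)) = {t2, t4, t5}, so the formula does not hold at t1.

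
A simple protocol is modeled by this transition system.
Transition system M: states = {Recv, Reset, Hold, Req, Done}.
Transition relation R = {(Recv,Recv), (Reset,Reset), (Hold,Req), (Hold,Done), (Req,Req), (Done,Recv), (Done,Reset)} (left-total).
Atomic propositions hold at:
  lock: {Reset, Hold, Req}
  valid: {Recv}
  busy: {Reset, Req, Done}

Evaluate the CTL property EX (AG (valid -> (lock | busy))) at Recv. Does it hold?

Sat(lock | busy) = {Reset, Hold, Req, Done}
Sat(valid -> (lock | busy)) = {Reset, Hold, Req, Done}
AG (valid -> (lock | busy)): greatest fixpoint, start Z0 = {Reset, Hold, Req, Done}, keep only states in Sat with every successor in Z. Z1 = {Reset, Hold, Req}; Z2 = {Reset, Req}; fixed.
Sat(AG (valid -> (lock | busy))) = {Reset, Req}
Sat(EX (AG (valid -> (lock | busy)))) = {s : some successor in {Reset, Req}} = {Reset, Hold, Req, Done}
Recv ∉ Sat(EX (AG (valid -> (lock | busy)))) = {Reset, Hold, Req, Done}, so the formula does not hold at Recv.

No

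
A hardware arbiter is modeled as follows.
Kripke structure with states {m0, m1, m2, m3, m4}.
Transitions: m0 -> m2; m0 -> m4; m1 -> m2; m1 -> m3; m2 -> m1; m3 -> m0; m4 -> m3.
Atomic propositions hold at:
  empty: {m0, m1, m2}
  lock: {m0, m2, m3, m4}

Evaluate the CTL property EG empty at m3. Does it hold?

EG empty: greatest fixpoint, start Z0 = {m0, m1, m2}, keep only states in Sat with some successor in Z. Already a fixed point.
Sat(EG empty) = {m0, m1, m2}
m3 ∉ Sat(EG empty) = {m0, m1, m2}, so the formula does not hold at m3.

No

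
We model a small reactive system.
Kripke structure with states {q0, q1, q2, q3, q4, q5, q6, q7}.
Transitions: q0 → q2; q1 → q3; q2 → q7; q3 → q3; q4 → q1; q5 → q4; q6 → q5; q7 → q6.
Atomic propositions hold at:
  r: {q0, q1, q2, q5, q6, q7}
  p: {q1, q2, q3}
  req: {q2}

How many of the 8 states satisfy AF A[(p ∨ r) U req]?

2

Sat(p ∨ r) = {q0, q1, q2, q3, q5, q6, q7}
A[(p ∨ r) U req]: least fixpoint, start Z0 = Sat(req) = {q2}, add states in Sat(p ∨ r) with every successor in Z. Z1 = {q0, q2}; fixed.
Sat(A[(p ∨ r) U req]) = {q0, q2}
AF A[(p ∨ r) U req]: least fixpoint, start Z0 = {q0, q2}, add states with every successor in Z. Already a fixed point.
Sat(AF A[(p ∨ r) U req]) = {q0, q2}
|Sat(AF A[(p ∨ r) U req])| = |{q0, q2}| = 2.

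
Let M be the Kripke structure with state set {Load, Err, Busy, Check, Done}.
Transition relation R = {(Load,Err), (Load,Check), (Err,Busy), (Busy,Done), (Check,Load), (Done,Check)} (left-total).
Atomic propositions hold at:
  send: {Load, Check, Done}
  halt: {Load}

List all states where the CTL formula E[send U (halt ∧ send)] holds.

{Load, Check, Done}

Sat(halt ∧ send) = {Load}
E[send U (halt ∧ send)]: least fixpoint, start Z0 = Sat((halt ∧ send)) = {Load}, add states in Sat(send) with some successor in Z. Z1 = {Load, Check}; Z2 = {Load, Check, Done}; fixed.
Sat(E[send U (halt ∧ send)]) = {Load, Check, Done}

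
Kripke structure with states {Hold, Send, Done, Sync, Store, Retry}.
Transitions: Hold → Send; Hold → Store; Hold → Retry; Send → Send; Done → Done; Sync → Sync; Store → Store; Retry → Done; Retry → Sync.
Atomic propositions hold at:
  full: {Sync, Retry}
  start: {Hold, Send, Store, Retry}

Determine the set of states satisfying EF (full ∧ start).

Sat(full ∧ start) = {Retry}
EF (full ∧ start): least fixpoint, start Z0 = {Retry}, add states with some successor in Z. Z1 = {Hold, Retry}; fixed.
Sat(EF (full ∧ start)) = {Hold, Retry}

{Hold, Retry}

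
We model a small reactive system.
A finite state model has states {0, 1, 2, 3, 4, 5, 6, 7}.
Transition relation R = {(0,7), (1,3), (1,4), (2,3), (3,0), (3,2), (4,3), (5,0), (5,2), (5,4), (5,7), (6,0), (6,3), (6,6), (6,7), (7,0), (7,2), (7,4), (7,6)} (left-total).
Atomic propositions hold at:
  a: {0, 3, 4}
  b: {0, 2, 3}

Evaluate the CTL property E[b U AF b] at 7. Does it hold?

AF b: least fixpoint, start Z0 = {0, 2, 3}, add states with every successor in Z. Z1 = {0, 2, 3, 4}; Z2 = {0, 1, 2, 3, 4}; fixed.
Sat(AF b) = {0, 1, 2, 3, 4}
E[b U AF b]: least fixpoint, start Z0 = Sat(AF b) = {0, 1, 2, 3, 4}, add states in Sat(b) with some successor in Z. Already a fixed point.
Sat(E[b U AF b]) = {0, 1, 2, 3, 4}
7 ∉ Sat(E[b U AF b]) = {0, 1, 2, 3, 4}, so the formula does not hold at 7.

No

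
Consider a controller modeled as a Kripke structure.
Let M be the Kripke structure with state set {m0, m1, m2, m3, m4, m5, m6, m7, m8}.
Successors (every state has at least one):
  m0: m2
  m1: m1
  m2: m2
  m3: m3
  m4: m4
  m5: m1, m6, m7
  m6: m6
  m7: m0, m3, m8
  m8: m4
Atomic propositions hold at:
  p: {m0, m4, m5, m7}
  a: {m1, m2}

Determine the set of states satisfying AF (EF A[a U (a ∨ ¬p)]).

{m0, m1, m2, m3, m5, m6, m7, m8}

Sat(¬p) = {m1, m2, m3, m6, m8}
Sat(a ∨ ¬p) = {m1, m2, m3, m6, m8}
A[a U (a ∨ ¬p)]: least fixpoint, start Z0 = Sat((a ∨ ¬p)) = {m1, m2, m3, m6, m8}, add states in Sat(a) with every successor in Z. Already a fixed point.
Sat(A[a U (a ∨ ¬p)]) = {m1, m2, m3, m6, m8}
EF A[a U (a ∨ ¬p)]: least fixpoint, start Z0 = {m1, m2, m3, m6, m8}, add states with some successor in Z. Z1 = {m0, m1, m2, m3, m5, m6, m7, m8}; fixed.
Sat(EF A[a U (a ∨ ¬p)]) = {m0, m1, m2, m3, m5, m6, m7, m8}
AF (EF A[a U (a ∨ ¬p)]): least fixpoint, start Z0 = {m0, m1, m2, m3, m5, m6, m7, m8}, add states with every successor in Z. Already a fixed point.
Sat(AF (EF A[a U (a ∨ ¬p)])) = {m0, m1, m2, m3, m5, m6, m7, m8}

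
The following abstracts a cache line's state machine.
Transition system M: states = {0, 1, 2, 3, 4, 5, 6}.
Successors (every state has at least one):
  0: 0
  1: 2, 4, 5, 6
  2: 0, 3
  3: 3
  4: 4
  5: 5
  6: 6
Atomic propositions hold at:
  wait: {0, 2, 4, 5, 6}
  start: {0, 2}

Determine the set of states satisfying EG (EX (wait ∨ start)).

Sat(wait ∨ start) = {0, 2, 4, 5, 6}
Sat(EX (wait ∨ start)) = {s : some successor in {0, 2, 4, 5, 6}} = {0, 1, 2, 4, 5, 6}
EG (EX (wait ∨ start)): greatest fixpoint, start Z0 = {0, 1, 2, 4, 5, 6}, keep only states in Sat with some successor in Z. Already a fixed point.
Sat(EG (EX (wait ∨ start))) = {0, 1, 2, 4, 5, 6}

{0, 1, 2, 4, 5, 6}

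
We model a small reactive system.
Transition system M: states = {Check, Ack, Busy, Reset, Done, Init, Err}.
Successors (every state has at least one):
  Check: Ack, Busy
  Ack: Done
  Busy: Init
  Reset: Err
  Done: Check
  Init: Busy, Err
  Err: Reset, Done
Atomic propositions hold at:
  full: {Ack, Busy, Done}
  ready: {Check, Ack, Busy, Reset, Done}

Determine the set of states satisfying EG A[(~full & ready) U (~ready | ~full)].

Sat(~full) = {Check, Reset, Init, Err}
Sat(~full & ready) = {Check, Reset}
Sat(~ready) = {Init, Err}
Sat(~ready | ~full) = {Check, Reset, Init, Err}
A[(~full & ready) U (~ready | ~full)]: least fixpoint, start Z0 = Sat((~ready | ~full)) = {Check, Reset, Init, Err}, add states in Sat(~full & ready) with every successor in Z. Already a fixed point.
Sat(A[(~full & ready) U (~ready | ~full)]) = {Check, Reset, Init, Err}
EG A[(~full & ready) U (~ready | ~full)]: greatest fixpoint, start Z0 = {Check, Reset, Init, Err}, keep only states in Sat with some successor in Z. Z1 = {Reset, Init, Err}; fixed.
Sat(EG A[(~full & ready) U (~ready | ~full)]) = {Reset, Init, Err}

{Reset, Init, Err}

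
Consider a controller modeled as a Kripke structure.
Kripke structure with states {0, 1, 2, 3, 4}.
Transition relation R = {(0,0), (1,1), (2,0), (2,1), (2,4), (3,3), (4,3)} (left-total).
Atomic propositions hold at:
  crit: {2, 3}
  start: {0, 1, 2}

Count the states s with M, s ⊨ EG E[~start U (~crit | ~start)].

Sat(~start) = {3, 4}
Sat(~crit) = {0, 1, 4}
Sat(~crit | ~start) = {0, 1, 3, 4}
E[~start U (~crit | ~start)]: least fixpoint, start Z0 = Sat((~crit | ~start)) = {0, 1, 3, 4}, add states in Sat(~start) with some successor in Z. Already a fixed point.
Sat(E[~start U (~crit | ~start)]) = {0, 1, 3, 4}
EG E[~start U (~crit | ~start)]: greatest fixpoint, start Z0 = {0, 1, 3, 4}, keep only states in Sat with some successor in Z. Already a fixed point.
Sat(EG E[~start U (~crit | ~start)]) = {0, 1, 3, 4}
|Sat(EG E[~start U (~crit | ~start)])| = |{0, 1, 3, 4}| = 4.

4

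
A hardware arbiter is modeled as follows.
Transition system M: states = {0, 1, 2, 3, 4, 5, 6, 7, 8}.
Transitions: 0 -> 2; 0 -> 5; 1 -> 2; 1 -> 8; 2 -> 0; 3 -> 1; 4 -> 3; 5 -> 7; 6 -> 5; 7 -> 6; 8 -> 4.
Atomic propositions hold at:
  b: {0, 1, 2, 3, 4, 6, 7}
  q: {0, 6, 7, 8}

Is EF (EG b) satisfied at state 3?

Yes

EG b: greatest fixpoint, start Z0 = {0, 1, 2, 3, 4, 6, 7}, keep only states in Sat with some successor in Z. Z1 = {0, 1, 2, 3, 4, 7}; Z2 = {0, 1, 2, 3, 4}; fixed.
Sat(EG b) = {0, 1, 2, 3, 4}
EF (EG b): least fixpoint, start Z0 = {0, 1, 2, 3, 4}, add states with some successor in Z. Z1 = {0, 1, 2, 3, 4, 8}; fixed.
Sat(EF (EG b)) = {0, 1, 2, 3, 4, 8}
3 ∈ Sat(EF (EG b)) = {0, 1, 2, 3, 4, 8}, so the formula holds at 3.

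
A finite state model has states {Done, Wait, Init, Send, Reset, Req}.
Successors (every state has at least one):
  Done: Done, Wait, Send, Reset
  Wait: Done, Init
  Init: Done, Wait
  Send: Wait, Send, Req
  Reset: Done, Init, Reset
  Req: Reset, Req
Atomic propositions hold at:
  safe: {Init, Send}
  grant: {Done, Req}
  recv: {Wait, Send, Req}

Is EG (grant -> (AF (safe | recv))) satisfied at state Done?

No

Sat(safe | recv) = {Wait, Init, Send, Req}
AF (safe | recv): least fixpoint, start Z0 = {Wait, Init, Send, Req}, add states with every successor in Z. Already a fixed point.
Sat(AF (safe | recv)) = {Wait, Init, Send, Req}
Sat(grant -> (AF (safe | recv))) = {Wait, Init, Send, Reset, Req}
EG (grant -> (AF (safe | recv))): greatest fixpoint, start Z0 = {Wait, Init, Send, Reset, Req}, keep only states in Sat with some successor in Z. Already a fixed point.
Sat(EG (grant -> (AF (safe | recv)))) = {Wait, Init, Send, Reset, Req}
Done ∉ Sat(EG (grant -> (AF (safe | recv)))) = {Wait, Init, Send, Reset, Req}, so the formula does not hold at Done.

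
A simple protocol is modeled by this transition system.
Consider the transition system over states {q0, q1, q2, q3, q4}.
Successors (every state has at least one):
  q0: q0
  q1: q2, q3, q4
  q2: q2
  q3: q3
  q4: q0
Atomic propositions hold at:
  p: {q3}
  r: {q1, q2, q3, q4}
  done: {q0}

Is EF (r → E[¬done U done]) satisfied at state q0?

Sat(¬done) = {q1, q2, q3, q4}
E[¬done U done]: least fixpoint, start Z0 = Sat(done) = {q0}, add states in Sat(¬done) with some successor in Z. Z1 = {q0, q4}; Z2 = {q0, q1, q4}; fixed.
Sat(E[¬done U done]) = {q0, q1, q4}
Sat(r → E[¬done U done]) = {q0, q1, q4}
EF (r → E[¬done U done]): least fixpoint, start Z0 = {q0, q1, q4}, add states with some successor in Z. Already a fixed point.
Sat(EF (r → E[¬done U done])) = {q0, q1, q4}
q0 ∈ Sat(EF (r → E[¬done U done])) = {q0, q1, q4}, so the formula holds at q0.

Yes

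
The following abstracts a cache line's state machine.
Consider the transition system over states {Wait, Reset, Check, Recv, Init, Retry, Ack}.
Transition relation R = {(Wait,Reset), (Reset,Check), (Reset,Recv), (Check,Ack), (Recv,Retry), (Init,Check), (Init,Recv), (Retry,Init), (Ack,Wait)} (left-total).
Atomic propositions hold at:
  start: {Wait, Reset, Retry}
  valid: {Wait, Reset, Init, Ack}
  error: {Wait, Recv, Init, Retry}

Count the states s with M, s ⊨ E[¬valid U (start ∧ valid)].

2

Sat(¬valid) = {Check, Recv, Retry}
Sat(start ∧ valid) = {Wait, Reset}
E[¬valid U (start ∧ valid)]: least fixpoint, start Z0 = Sat((start ∧ valid)) = {Wait, Reset}, add states in Sat(¬valid) with some successor in Z. Already a fixed point.
Sat(E[¬valid U (start ∧ valid)]) = {Wait, Reset}
|Sat(E[¬valid U (start ∧ valid)])| = |{Wait, Reset}| = 2.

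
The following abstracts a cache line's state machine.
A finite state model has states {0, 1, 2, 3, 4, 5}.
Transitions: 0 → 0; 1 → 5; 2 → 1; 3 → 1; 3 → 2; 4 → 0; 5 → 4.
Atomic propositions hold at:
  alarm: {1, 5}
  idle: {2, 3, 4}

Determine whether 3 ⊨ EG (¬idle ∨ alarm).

No

Sat(¬idle) = {0, 1, 5}
Sat(¬idle ∨ alarm) = {0, 1, 5}
EG (¬idle ∨ alarm): greatest fixpoint, start Z0 = {0, 1, 5}, keep only states in Sat with some successor in Z. Z1 = {0, 1}; Z2 = {0}; fixed.
Sat(EG (¬idle ∨ alarm)) = {0}
3 ∉ Sat(EG (¬idle ∨ alarm)) = {0}, so the formula does not hold at 3.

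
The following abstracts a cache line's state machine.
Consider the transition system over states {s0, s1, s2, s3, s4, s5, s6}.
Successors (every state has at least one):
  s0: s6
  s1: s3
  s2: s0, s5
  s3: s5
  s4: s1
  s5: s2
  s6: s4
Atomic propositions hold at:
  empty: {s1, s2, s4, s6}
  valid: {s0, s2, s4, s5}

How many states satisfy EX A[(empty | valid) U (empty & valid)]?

5

Sat(empty | valid) = {s0, s1, s2, s4, s5, s6}
Sat(empty & valid) = {s2, s4}
A[(empty | valid) U (empty & valid)]: least fixpoint, start Z0 = Sat((empty & valid)) = {s2, s4}, add states in Sat(empty | valid) with every successor in Z. Z1 = {s2, s4, s5, s6}; Z2 = {s0, s2, s4, s5, s6}; fixed.
Sat(A[(empty | valid) U (empty & valid)]) = {s0, s2, s4, s5, s6}
Sat(EX A[(empty | valid) U (empty & valid)]) = {s : some successor in {s0, s2, s4, s5, s6}} = {s0, s2, s3, s5, s6}
|Sat(EX A[(empty | valid) U (empty & valid)])| = |{s0, s2, s3, s5, s6}| = 5.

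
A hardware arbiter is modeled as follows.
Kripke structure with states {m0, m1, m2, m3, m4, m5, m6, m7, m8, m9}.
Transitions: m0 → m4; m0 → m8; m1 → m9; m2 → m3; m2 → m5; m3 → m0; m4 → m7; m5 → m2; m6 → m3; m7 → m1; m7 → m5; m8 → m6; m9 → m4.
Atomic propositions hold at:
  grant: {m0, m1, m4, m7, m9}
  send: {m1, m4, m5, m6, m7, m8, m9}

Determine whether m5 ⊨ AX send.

Sat(AX send) = {s : every successor in {m1, m4, m5, m6, m7, m8, m9}} = {m0, m1, m4, m7, m8, m9}
m5 ∉ Sat(AX send) = {m0, m1, m4, m7, m8, m9}, so the formula does not hold at m5.

No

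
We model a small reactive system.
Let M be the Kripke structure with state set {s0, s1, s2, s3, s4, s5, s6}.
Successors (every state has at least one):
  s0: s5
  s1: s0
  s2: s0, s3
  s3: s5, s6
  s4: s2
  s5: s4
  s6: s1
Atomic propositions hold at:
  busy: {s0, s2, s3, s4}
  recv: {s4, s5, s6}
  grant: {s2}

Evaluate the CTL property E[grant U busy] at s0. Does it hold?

E[grant U busy]: least fixpoint, start Z0 = Sat(busy) = {s0, s2, s3, s4}, add states in Sat(grant) with some successor in Z. Already a fixed point.
Sat(E[grant U busy]) = {s0, s2, s3, s4}
s0 ∈ Sat(E[grant U busy]) = {s0, s2, s3, s4}, so the formula holds at s0.

Yes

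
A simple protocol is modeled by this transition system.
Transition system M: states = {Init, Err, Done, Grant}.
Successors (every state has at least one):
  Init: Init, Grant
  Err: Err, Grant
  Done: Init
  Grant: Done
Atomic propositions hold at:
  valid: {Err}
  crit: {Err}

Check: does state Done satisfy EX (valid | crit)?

Sat(valid | crit) = {Err}
Sat(EX (valid | crit)) = {s : some successor in {Err}} = {Err}
Done ∉ Sat(EX (valid | crit)) = {Err}, so the formula does not hold at Done.

No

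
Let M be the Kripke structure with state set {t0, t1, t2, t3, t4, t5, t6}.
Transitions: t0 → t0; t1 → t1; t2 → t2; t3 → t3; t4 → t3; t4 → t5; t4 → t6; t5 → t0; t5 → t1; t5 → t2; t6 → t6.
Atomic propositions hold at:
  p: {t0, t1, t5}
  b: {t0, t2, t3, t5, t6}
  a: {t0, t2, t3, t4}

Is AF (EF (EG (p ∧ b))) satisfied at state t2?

No

Sat(p ∧ b) = {t0, t5}
EG (p ∧ b): greatest fixpoint, start Z0 = {t0, t5}, keep only states in Sat with some successor in Z. Already a fixed point.
Sat(EG (p ∧ b)) = {t0, t5}
EF (EG (p ∧ b)): least fixpoint, start Z0 = {t0, t5}, add states with some successor in Z. Z1 = {t0, t4, t5}; fixed.
Sat(EF (EG (p ∧ b))) = {t0, t4, t5}
AF (EF (EG (p ∧ b))): least fixpoint, start Z0 = {t0, t4, t5}, add states with every successor in Z. Already a fixed point.
Sat(AF (EF (EG (p ∧ b)))) = {t0, t4, t5}
t2 ∉ Sat(AF (EF (EG (p ∧ b)))) = {t0, t4, t5}, so the formula does not hold at t2.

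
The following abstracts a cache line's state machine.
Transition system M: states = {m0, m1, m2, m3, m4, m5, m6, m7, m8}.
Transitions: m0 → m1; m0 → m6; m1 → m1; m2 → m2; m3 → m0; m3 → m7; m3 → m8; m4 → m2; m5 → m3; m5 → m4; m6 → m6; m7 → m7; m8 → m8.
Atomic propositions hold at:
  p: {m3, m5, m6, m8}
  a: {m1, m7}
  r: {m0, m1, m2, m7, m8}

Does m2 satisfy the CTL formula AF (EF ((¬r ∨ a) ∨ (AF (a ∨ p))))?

Sat(¬r) = {m3, m4, m5, m6}
Sat(¬r ∨ a) = {m1, m3, m4, m5, m6, m7}
Sat(a ∨ p) = {m1, m3, m5, m6, m7, m8}
AF (a ∨ p): least fixpoint, start Z0 = {m1, m3, m5, m6, m7, m8}, add states with every successor in Z. Z1 = {m0, m1, m3, m5, m6, m7, m8}; fixed.
Sat(AF (a ∨ p)) = {m0, m1, m3, m5, m6, m7, m8}
Sat((¬r ∨ a) ∨ (AF (a ∨ p))) = {m0, m1, m3, m4, m5, m6, m7, m8}
EF ((¬r ∨ a) ∨ (AF (a ∨ p))): least fixpoint, start Z0 = {m0, m1, m3, m4, m5, m6, m7, m8}, add states with some successor in Z. Already a fixed point.
Sat(EF ((¬r ∨ a) ∨ (AF (a ∨ p)))) = {m0, m1, m3, m4, m5, m6, m7, m8}
AF (EF ((¬r ∨ a) ∨ (AF (a ∨ p)))): least fixpoint, start Z0 = {m0, m1, m3, m4, m5, m6, m7, m8}, add states with every successor in Z. Already a fixed point.
Sat(AF (EF ((¬r ∨ a) ∨ (AF (a ∨ p))))) = {m0, m1, m3, m4, m5, m6, m7, m8}
m2 ∉ Sat(AF (EF ((¬r ∨ a) ∨ (AF (a ∨ p))))) = {m0, m1, m3, m4, m5, m6, m7, m8}, so the formula does not hold at m2.

No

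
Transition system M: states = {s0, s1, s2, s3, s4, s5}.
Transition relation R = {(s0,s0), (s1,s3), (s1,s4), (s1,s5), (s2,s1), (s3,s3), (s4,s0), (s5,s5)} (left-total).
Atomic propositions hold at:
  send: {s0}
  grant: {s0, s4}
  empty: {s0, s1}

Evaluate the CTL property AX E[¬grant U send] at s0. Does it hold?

Sat(¬grant) = {s1, s2, s3, s5}
E[¬grant U send]: least fixpoint, start Z0 = Sat(send) = {s0}, add states in Sat(¬grant) with some successor in Z. Already a fixed point.
Sat(E[¬grant U send]) = {s0}
Sat(AX E[¬grant U send]) = {s : every successor in {s0}} = {s0, s4}
s0 ∈ Sat(AX E[¬grant U send]) = {s0, s4}, so the formula holds at s0.

Yes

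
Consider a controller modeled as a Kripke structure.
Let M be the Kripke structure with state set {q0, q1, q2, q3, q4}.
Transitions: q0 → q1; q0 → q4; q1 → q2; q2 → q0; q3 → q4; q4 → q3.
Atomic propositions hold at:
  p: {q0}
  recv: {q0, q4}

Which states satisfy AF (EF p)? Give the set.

EF p: least fixpoint, start Z0 = {q0}, add states with some successor in Z. Z1 = {q0, q2}; Z2 = {q0, q1, q2}; fixed.
Sat(EF p) = {q0, q1, q2}
AF (EF p): least fixpoint, start Z0 = {q0, q1, q2}, add states with every successor in Z. Already a fixed point.
Sat(AF (EF p)) = {q0, q1, q2}

{q0, q1, q2}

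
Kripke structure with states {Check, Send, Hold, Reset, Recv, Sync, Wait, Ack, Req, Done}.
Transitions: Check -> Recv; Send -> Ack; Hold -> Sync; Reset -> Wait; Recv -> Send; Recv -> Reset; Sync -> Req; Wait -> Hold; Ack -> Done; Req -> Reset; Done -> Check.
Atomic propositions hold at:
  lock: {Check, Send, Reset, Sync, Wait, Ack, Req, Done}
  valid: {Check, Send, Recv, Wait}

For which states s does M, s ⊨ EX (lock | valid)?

{Check, Send, Hold, Reset, Recv, Sync, Ack, Req, Done}

Sat(lock | valid) = {Check, Send, Reset, Recv, Sync, Wait, Ack, Req, Done}
Sat(EX (lock | valid)) = {s : some successor in {Check, Send, Reset, Recv, Sync, Wait, Ack, Req, Done}} = {Check, Send, Hold, Reset, Recv, Sync, Ack, Req, Done}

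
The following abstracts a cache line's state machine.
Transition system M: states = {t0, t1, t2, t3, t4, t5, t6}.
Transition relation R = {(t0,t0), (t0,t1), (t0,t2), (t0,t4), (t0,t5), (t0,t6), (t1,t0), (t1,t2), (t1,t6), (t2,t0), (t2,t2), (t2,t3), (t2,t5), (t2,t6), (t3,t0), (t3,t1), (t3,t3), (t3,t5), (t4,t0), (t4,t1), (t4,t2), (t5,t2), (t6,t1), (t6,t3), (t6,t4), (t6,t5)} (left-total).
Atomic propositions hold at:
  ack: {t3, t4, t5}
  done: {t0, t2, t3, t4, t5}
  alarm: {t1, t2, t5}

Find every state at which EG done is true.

EG done: greatest fixpoint, start Z0 = {t0, t2, t3, t4, t5}, keep only states in Sat with some successor in Z. Already a fixed point.
Sat(EG done) = {t0, t2, t3, t4, t5}

{t0, t2, t3, t4, t5}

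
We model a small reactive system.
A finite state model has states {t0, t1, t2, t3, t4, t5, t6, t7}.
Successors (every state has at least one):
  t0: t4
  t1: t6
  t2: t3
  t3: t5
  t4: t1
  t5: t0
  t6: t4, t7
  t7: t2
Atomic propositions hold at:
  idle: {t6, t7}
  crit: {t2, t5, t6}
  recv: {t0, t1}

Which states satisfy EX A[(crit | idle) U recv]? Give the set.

Sat(crit | idle) = {t2, t5, t6, t7}
A[(crit | idle) U recv]: least fixpoint, start Z0 = Sat(recv) = {t0, t1}, add states in Sat(crit | idle) with every successor in Z. Z1 = {t0, t1, t5}; fixed.
Sat(A[(crit | idle) U recv]) = {t0, t1, t5}
Sat(EX A[(crit | idle) U recv]) = {s : some successor in {t0, t1, t5}} = {t3, t4, t5}

{t3, t4, t5}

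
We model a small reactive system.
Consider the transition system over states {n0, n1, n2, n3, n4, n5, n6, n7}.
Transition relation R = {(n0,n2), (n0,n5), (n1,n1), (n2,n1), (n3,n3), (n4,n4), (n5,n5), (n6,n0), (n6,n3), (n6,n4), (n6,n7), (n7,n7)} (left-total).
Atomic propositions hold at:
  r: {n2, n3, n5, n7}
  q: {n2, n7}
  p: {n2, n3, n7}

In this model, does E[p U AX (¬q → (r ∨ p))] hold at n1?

No

Sat(¬q) = {n0, n1, n3, n4, n5, n6}
Sat(r ∨ p) = {n2, n3, n5, n7}
Sat(¬q → (r ∨ p)) = {n2, n3, n5, n7}
Sat(AX (¬q → (r ∨ p))) = {s : every successor in {n2, n3, n5, n7}} = {n0, n3, n5, n7}
E[p U AX (¬q → (r ∨ p))]: least fixpoint, start Z0 = Sat(AX (¬q → (r ∨ p))) = {n0, n3, n5, n7}, add states in Sat(p) with some successor in Z. Already a fixed point.
Sat(E[p U AX (¬q → (r ∨ p))]) = {n0, n3, n5, n7}
n1 ∉ Sat(E[p U AX (¬q → (r ∨ p))]) = {n0, n3, n5, n7}, so the formula does not hold at n1.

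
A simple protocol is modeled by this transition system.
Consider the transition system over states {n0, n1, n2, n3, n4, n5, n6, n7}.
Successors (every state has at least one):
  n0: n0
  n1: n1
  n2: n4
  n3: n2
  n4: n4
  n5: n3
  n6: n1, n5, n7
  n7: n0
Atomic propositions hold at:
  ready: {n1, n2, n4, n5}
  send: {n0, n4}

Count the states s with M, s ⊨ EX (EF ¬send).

Sat(¬send) = {n1, n2, n3, n5, n6, n7}
EF ¬send: least fixpoint, start Z0 = {n1, n2, n3, n5, n6, n7}, add states with some successor in Z. Already a fixed point.
Sat(EF ¬send) = {n1, n2, n3, n5, n6, n7}
Sat(EX (EF ¬send)) = {s : some successor in {n1, n2, n3, n5, n6, n7}} = {n1, n3, n5, n6}
|Sat(EX (EF ¬send))| = |{n1, n3, n5, n6}| = 4.

4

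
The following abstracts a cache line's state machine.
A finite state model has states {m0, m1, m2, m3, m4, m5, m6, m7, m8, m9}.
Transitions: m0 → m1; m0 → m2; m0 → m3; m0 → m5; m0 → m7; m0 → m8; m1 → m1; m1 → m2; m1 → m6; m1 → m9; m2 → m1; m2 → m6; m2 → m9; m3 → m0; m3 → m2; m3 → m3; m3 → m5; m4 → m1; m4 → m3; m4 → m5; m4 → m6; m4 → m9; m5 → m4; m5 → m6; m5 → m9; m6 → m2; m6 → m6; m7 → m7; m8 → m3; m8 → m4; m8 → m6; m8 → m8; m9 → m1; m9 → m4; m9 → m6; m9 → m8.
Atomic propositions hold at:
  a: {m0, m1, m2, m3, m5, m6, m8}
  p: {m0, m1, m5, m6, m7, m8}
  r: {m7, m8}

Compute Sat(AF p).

{m0, m1, m5, m6, m7, m8}

AF p: least fixpoint, start Z0 = {m0, m1, m5, m6, m7, m8}, add states with every successor in Z. Already a fixed point.
Sat(AF p) = {m0, m1, m5, m6, m7, m8}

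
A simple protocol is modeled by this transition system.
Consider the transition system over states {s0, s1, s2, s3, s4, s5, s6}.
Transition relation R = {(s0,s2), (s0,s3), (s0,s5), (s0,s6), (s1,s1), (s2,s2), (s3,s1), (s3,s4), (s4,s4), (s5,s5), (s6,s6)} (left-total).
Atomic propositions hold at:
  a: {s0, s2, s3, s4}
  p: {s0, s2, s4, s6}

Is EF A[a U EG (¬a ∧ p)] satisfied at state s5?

Sat(¬a) = {s1, s5, s6}
Sat(¬a ∧ p) = {s6}
EG (¬a ∧ p): greatest fixpoint, start Z0 = {s6}, keep only states in Sat with some successor in Z. Already a fixed point.
Sat(EG (¬a ∧ p)) = {s6}
A[a U EG (¬a ∧ p)]: least fixpoint, start Z0 = Sat(EG (¬a ∧ p)) = {s6}, add states in Sat(a) with every successor in Z. Already a fixed point.
Sat(A[a U EG (¬a ∧ p)]) = {s6}
EF A[a U EG (¬a ∧ p)]: least fixpoint, start Z0 = {s6}, add states with some successor in Z. Z1 = {s0, s6}; fixed.
Sat(EF A[a U EG (¬a ∧ p)]) = {s0, s6}
s5 ∉ Sat(EF A[a U EG (¬a ∧ p)]) = {s0, s6}, so the formula does not hold at s5.

No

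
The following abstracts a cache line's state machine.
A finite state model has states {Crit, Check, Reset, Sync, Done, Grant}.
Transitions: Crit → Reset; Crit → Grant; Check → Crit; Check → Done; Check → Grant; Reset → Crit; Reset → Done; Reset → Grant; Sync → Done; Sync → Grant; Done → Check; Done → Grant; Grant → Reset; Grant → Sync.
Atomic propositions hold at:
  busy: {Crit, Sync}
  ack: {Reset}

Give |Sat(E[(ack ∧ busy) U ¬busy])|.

Sat(ack ∧ busy) = ∅
Sat(¬busy) = {Check, Reset, Done, Grant}
E[(ack ∧ busy) U ¬busy]: least fixpoint, start Z0 = Sat(¬busy) = {Check, Reset, Done, Grant}, add states in Sat(ack ∧ busy) with some successor in Z. Already a fixed point.
Sat(E[(ack ∧ busy) U ¬busy]) = {Check, Reset, Done, Grant}
|Sat(E[(ack ∧ busy) U ¬busy])| = |{Check, Reset, Done, Grant}| = 4.

4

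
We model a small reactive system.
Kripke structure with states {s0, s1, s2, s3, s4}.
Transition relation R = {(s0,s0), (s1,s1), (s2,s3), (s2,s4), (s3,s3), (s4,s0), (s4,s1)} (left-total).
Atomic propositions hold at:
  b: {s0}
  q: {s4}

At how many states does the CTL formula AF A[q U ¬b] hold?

4

Sat(¬b) = {s1, s2, s3, s4}
A[q U ¬b]: least fixpoint, start Z0 = Sat(¬b) = {s1, s2, s3, s4}, add states in Sat(q) with every successor in Z. Already a fixed point.
Sat(A[q U ¬b]) = {s1, s2, s3, s4}
AF A[q U ¬b]: least fixpoint, start Z0 = {s1, s2, s3, s4}, add states with every successor in Z. Already a fixed point.
Sat(AF A[q U ¬b]) = {s1, s2, s3, s4}
|Sat(AF A[q U ¬b])| = |{s1, s2, s3, s4}| = 4.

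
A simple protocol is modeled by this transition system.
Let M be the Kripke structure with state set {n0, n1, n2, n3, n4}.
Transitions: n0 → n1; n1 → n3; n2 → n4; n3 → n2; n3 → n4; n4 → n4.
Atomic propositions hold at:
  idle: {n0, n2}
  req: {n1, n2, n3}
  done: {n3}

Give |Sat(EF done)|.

3

EF done: least fixpoint, start Z0 = {n3}, add states with some successor in Z. Z1 = {n1, n3}; Z2 = {n0, n1, n3}; fixed.
Sat(EF done) = {n0, n1, n3}
|Sat(EF done)| = |{n0, n1, n3}| = 3.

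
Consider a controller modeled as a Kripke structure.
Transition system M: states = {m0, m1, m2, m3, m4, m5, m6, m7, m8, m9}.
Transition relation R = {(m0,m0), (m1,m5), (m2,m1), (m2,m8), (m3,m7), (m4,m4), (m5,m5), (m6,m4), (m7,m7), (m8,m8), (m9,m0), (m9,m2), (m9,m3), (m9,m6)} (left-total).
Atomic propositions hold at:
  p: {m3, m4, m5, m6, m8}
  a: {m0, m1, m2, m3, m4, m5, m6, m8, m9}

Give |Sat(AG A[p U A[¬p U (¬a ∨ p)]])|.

Sat(¬p) = {m0, m1, m2, m7, m9}
Sat(¬a) = {m7}
Sat(¬a ∨ p) = {m3, m4, m5, m6, m7, m8}
A[¬p U (¬a ∨ p)]: least fixpoint, start Z0 = Sat((¬a ∨ p)) = {m3, m4, m5, m6, m7, m8}, add states in Sat(¬p) with every successor in Z. Z1 = {m1, m3, m4, m5, m6, m7, m8}; Z2 = {m1, m2, m3, m4, m5, m6, m7, m8}; fixed.
Sat(A[¬p U (¬a ∨ p)]) = {m1, m2, m3, m4, m5, m6, m7, m8}
A[p U A[¬p U (¬a ∨ p)]]: least fixpoint, start Z0 = Sat(A[¬p U (¬a ∨ p)]) = {m1, m2, m3, m4, m5, m6, m7, m8}, add states in Sat(p) with every successor in Z. Already a fixed point.
Sat(A[p U A[¬p U (¬a ∨ p)]]) = {m1, m2, m3, m4, m5, m6, m7, m8}
AG A[p U A[¬p U (¬a ∨ p)]]: greatest fixpoint, start Z0 = {m1, m2, m3, m4, m5, m6, m7, m8}, keep only states in Sat with every successor in Z. Already a fixed point.
Sat(AG A[p U A[¬p U (¬a ∨ p)]]) = {m1, m2, m3, m4, m5, m6, m7, m8}
|Sat(AG A[p U A[¬p U (¬a ∨ p)]])| = |{m1, m2, m3, m4, m5, m6, m7, m8}| = 8.

8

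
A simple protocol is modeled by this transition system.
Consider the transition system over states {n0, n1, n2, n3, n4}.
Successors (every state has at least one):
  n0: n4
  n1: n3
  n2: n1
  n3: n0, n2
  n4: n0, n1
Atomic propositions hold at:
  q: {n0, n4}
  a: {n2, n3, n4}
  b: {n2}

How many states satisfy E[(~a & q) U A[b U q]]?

2

Sat(~a) = {n0, n1}
Sat(~a & q) = {n0}
A[b U q]: least fixpoint, start Z0 = Sat(q) = {n0, n4}, add states in Sat(b) with every successor in Z. Already a fixed point.
Sat(A[b U q]) = {n0, n4}
E[(~a & q) U A[b U q]]: least fixpoint, start Z0 = Sat(A[b U q]) = {n0, n4}, add states in Sat(~a & q) with some successor in Z. Already a fixed point.
Sat(E[(~a & q) U A[b U q]]) = {n0, n4}
|Sat(E[(~a & q) U A[b U q]])| = |{n0, n4}| = 2.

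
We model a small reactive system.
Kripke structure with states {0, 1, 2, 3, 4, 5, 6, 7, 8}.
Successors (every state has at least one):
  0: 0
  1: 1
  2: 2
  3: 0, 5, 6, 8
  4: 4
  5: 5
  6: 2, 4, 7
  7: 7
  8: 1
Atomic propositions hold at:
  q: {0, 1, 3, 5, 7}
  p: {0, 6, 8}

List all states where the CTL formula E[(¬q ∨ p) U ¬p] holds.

Sat(¬q) = {2, 4, 6, 8}
Sat(¬q ∨ p) = {0, 2, 4, 6, 8}
Sat(¬p) = {1, 2, 3, 4, 5, 7}
E[(¬q ∨ p) U ¬p]: least fixpoint, start Z0 = Sat(¬p) = {1, 2, 3, 4, 5, 7}, add states in Sat(¬q ∨ p) with some successor in Z. Z1 = {1, 2, 3, 4, 5, 6, 7, 8}; fixed.
Sat(E[(¬q ∨ p) U ¬p]) = {1, 2, 3, 4, 5, 6, 7, 8}

{1, 2, 3, 4, 5, 6, 7, 8}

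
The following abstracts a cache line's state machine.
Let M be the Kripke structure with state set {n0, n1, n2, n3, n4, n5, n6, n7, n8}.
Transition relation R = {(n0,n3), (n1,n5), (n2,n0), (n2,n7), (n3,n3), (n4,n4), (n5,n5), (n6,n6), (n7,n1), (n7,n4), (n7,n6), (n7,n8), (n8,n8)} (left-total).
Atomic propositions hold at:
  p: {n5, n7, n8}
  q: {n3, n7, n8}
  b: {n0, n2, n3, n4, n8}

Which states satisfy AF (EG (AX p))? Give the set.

Sat(AX p) = {s : every successor in {n5, n7, n8}} = {n1, n5, n8}
EG (AX p): greatest fixpoint, start Z0 = {n1, n5, n8}, keep only states in Sat with some successor in Z. Already a fixed point.
Sat(EG (AX p)) = {n1, n5, n8}
AF (EG (AX p)): least fixpoint, start Z0 = {n1, n5, n8}, add states with every successor in Z. Already a fixed point.
Sat(AF (EG (AX p))) = {n1, n5, n8}

{n1, n5, n8}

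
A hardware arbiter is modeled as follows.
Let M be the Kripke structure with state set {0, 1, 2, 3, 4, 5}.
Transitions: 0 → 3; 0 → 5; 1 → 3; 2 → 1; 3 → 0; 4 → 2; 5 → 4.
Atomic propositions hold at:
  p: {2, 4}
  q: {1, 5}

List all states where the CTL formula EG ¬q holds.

{0, 3}

Sat(¬q) = {0, 2, 3, 4}
EG ¬q: greatest fixpoint, start Z0 = {0, 2, 3, 4}, keep only states in Sat with some successor in Z. Z1 = {0, 3, 4}; Z2 = {0, 3}; fixed.
Sat(EG ¬q) = {0, 3}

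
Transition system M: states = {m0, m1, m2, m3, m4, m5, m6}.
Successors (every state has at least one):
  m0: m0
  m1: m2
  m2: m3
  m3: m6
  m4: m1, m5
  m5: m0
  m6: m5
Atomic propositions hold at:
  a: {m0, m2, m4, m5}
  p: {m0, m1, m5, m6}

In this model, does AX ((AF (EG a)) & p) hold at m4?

EG a: greatest fixpoint, start Z0 = {m0, m2, m4, m5}, keep only states in Sat with some successor in Z. Z1 = {m0, m4, m5}; fixed.
Sat(EG a) = {m0, m4, m5}
AF (EG a): least fixpoint, start Z0 = {m0, m4, m5}, add states with every successor in Z. Z1 = {m0, m4, m5, m6}; Z2 = {m0, m3, m4, m5, m6}; Z3 = {m0, m2, m3, m4, m5, m6}; Z4 = {m0, m1, m2, m3, m4, m5, m6}; fixed.
Sat(AF (EG a)) = {m0, m1, m2, m3, m4, m5, m6}
Sat((AF (EG a)) & p) = {m0, m1, m5, m6}
Sat(AX ((AF (EG a)) & p)) = {s : every successor in {m0, m1, m5, m6}} = {m0, m3, m4, m5, m6}
m4 ∈ Sat(AX ((AF (EG a)) & p)) = {m0, m3, m4, m5, m6}, so the formula holds at m4.

Yes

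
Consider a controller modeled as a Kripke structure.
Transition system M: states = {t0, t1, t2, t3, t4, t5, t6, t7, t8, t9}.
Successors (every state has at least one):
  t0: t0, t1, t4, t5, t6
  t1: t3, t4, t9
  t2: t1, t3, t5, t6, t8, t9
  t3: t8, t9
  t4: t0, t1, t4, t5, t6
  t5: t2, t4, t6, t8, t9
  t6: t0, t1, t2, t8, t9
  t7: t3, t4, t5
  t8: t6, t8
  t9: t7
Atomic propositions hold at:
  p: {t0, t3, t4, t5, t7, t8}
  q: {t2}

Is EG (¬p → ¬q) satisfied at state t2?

No

Sat(¬p) = {t1, t2, t6, t9}
Sat(¬q) = {t0, t1, t3, t4, t5, t6, t7, t8, t9}
Sat(¬p → ¬q) = {t0, t1, t3, t4, t5, t6, t7, t8, t9}
EG (¬p → ¬q): greatest fixpoint, start Z0 = {t0, t1, t3, t4, t5, t6, t7, t8, t9}, keep only states in Sat with some successor in Z. Already a fixed point.
Sat(EG (¬p → ¬q)) = {t0, t1, t3, t4, t5, t6, t7, t8, t9}
t2 ∉ Sat(EG (¬p → ¬q)) = {t0, t1, t3, t4, t5, t6, t7, t8, t9}, so the formula does not hold at t2.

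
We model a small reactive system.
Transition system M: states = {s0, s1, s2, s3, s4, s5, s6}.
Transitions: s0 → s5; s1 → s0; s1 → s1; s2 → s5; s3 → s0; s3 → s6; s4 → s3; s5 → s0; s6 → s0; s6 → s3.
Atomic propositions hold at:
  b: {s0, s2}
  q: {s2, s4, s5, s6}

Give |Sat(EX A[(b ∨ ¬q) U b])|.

4

Sat(¬q) = {s0, s1, s3}
Sat(b ∨ ¬q) = {s0, s1, s2, s3}
A[(b ∨ ¬q) U b]: least fixpoint, start Z0 = Sat(b) = {s0, s2}, add states in Sat(b ∨ ¬q) with every successor in Z. Already a fixed point.
Sat(A[(b ∨ ¬q) U b]) = {s0, s2}
Sat(EX A[(b ∨ ¬q) U b]) = {s : some successor in {s0, s2}} = {s1, s3, s5, s6}
|Sat(EX A[(b ∨ ¬q) U b])| = |{s1, s3, s5, s6}| = 4.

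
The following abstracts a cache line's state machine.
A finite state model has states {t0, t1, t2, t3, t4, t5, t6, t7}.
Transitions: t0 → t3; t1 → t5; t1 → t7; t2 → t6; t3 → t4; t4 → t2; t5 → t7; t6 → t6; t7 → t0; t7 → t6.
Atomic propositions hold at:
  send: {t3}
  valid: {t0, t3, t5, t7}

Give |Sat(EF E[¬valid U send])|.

5

Sat(¬valid) = {t1, t2, t4, t6}
E[¬valid U send]: least fixpoint, start Z0 = Sat(send) = {t3}, add states in Sat(¬valid) with some successor in Z. Already a fixed point.
Sat(E[¬valid U send]) = {t3}
EF E[¬valid U send]: least fixpoint, start Z0 = {t3}, add states with some successor in Z. Z1 = {t0, t3}; Z2 = {t0, t3, t7}; Z3 = {t0, t1, t3, t5, t7}; fixed.
Sat(EF E[¬valid U send]) = {t0, t1, t3, t5, t7}
|Sat(EF E[¬valid U send])| = |{t0, t1, t3, t5, t7}| = 5.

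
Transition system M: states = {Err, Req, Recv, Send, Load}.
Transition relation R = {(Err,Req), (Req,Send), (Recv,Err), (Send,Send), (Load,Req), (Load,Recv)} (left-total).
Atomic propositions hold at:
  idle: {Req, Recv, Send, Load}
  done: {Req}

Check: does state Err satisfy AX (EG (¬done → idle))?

Sat(¬done) = {Err, Recv, Send, Load}
Sat(¬done → idle) = {Req, Recv, Send, Load}
EG (¬done → idle): greatest fixpoint, start Z0 = {Req, Recv, Send, Load}, keep only states in Sat with some successor in Z. Z1 = {Req, Send, Load}; fixed.
Sat(EG (¬done → idle)) = {Req, Send, Load}
Sat(AX (EG (¬done → idle))) = {s : every successor in {Req, Send, Load}} = {Err, Req, Send}
Err ∈ Sat(AX (EG (¬done → idle))) = {Err, Req, Send}, so the formula holds at Err.

Yes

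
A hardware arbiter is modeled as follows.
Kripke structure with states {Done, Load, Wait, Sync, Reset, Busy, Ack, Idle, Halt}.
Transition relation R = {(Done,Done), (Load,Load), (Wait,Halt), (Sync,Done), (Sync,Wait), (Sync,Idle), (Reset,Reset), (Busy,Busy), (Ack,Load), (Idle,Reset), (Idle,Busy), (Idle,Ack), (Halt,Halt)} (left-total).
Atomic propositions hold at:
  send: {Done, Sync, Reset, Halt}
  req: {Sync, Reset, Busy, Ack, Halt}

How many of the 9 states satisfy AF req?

7

AF req: least fixpoint, start Z0 = {Sync, Reset, Busy, Ack, Halt}, add states with every successor in Z. Z1 = {Wait, Sync, Reset, Busy, Ack, Idle, Halt}; fixed.
Sat(AF req) = {Wait, Sync, Reset, Busy, Ack, Idle, Halt}
|Sat(AF req)| = |{Wait, Sync, Reset, Busy, Ack, Idle, Halt}| = 7.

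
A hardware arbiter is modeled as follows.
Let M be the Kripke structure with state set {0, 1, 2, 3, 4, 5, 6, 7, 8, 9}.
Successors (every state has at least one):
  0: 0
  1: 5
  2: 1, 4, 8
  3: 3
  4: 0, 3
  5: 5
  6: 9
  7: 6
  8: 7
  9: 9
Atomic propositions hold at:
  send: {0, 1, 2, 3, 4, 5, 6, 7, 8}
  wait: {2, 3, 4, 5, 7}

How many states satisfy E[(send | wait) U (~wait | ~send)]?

8

Sat(send | wait) = {0, 1, 2, 3, 4, 5, 6, 7, 8}
Sat(~wait) = {0, 1, 6, 8, 9}
Sat(~send) = {9}
Sat(~wait | ~send) = {0, 1, 6, 8, 9}
E[(send | wait) U (~wait | ~send)]: least fixpoint, start Z0 = Sat((~wait | ~send)) = {0, 1, 6, 8, 9}, add states in Sat(send | wait) with some successor in Z. Z1 = {0, 1, 2, 4, 6, 7, 8, 9}; fixed.
Sat(E[(send | wait) U (~wait | ~send)]) = {0, 1, 2, 4, 6, 7, 8, 9}
|Sat(E[(send | wait) U (~wait | ~send)])| = |{0, 1, 2, 4, 6, 7, 8, 9}| = 8.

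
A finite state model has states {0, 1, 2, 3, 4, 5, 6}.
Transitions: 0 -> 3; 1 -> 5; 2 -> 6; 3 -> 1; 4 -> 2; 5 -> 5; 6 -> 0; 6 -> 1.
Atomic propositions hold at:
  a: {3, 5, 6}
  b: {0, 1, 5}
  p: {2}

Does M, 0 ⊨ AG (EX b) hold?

No

Sat(EX b) = {s : some successor in {0, 1, 5}} = {1, 3, 5, 6}
AG (EX b): greatest fixpoint, start Z0 = {1, 3, 5, 6}, keep only states in Sat with every successor in Z. Z1 = {1, 3, 5}; fixed.
Sat(AG (EX b)) = {1, 3, 5}
0 ∉ Sat(AG (EX b)) = {1, 3, 5}, so the formula does not hold at 0.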